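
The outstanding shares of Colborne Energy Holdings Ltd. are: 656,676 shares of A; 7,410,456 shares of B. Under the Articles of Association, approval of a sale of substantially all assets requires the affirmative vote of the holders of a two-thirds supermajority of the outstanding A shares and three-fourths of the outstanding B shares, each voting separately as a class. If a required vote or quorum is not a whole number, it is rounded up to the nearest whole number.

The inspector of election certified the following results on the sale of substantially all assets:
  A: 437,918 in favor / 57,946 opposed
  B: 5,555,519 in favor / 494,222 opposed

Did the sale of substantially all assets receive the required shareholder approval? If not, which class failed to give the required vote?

Not approved — the B shares did not give the required vote.

A: 2/3 of 656676 = 437784; 437,784 required, 437,918 in favor — approved.
B: 3/4 of 7410456 = 5557842; 5,557,842 required, 5,555,519 in favor — not approved.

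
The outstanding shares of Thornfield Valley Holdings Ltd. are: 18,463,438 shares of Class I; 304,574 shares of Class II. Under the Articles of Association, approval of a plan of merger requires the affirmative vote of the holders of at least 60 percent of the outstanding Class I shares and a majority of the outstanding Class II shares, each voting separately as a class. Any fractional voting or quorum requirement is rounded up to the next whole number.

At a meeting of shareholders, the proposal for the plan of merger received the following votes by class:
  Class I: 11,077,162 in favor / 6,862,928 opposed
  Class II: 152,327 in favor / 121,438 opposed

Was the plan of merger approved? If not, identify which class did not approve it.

Class I: 3/5 of 18463438 = 11078062.80, rounded up to 11078063; 11,078,063 required, 11,077,162 in favor — not approved.
Class II: a majority of 304574 is 152288; 152,288 required, 152,327 in favor — approved.

Not approved — the Class I shares did not give the required vote.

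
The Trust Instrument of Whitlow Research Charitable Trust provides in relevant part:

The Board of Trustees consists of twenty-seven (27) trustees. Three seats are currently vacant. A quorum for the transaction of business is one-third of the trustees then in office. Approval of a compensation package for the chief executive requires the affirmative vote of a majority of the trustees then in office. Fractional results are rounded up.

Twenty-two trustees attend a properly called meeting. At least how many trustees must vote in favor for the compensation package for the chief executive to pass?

The compensation package for the chief executive requires a majority of the trustees then in office (24).
A majority of 24 is 13.

13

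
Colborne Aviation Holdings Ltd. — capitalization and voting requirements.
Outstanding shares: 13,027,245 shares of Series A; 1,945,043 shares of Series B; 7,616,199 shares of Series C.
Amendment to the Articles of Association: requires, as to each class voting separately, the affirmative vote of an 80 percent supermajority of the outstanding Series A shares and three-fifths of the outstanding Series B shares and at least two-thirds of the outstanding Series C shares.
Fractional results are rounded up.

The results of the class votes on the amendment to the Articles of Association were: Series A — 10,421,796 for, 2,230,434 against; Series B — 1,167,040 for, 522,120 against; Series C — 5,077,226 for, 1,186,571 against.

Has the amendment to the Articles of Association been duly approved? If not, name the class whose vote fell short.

Series A: 4/5 of 13027245 = 10421796; 10,421,796 required, 10,421,796 in favor — approved.
Series B: 3/5 of 1945043 = 1167025.80, rounded up to 1167026; 1,167,026 required, 1,167,040 in favor — approved.
Series C: 2/3 of 7616199 = 5077466; 5,077,466 required, 5,077,226 in favor — not approved.

Not approved — the Series C shares did not give the required vote.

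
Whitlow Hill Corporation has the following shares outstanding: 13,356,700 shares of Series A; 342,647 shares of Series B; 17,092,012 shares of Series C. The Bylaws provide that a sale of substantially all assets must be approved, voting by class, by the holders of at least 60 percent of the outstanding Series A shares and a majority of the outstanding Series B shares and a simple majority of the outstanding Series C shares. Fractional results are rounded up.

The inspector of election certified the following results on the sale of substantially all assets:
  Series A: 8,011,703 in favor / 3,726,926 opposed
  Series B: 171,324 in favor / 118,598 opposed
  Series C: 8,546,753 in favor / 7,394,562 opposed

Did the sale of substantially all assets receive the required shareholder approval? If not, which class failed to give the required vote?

Not approved — the Series A shares did not give the required vote.

Series A: 3/5 of 13356700 = 8014020; 8,014,020 required, 8,011,703 in favor — not approved.
Series B: a majority of 342647 is 171324; 171,324 required, 171,324 in favor — approved.
Series C: a majority of 17092012 is 8546007; 8,546,007 required, 8,546,753 in favor — approved.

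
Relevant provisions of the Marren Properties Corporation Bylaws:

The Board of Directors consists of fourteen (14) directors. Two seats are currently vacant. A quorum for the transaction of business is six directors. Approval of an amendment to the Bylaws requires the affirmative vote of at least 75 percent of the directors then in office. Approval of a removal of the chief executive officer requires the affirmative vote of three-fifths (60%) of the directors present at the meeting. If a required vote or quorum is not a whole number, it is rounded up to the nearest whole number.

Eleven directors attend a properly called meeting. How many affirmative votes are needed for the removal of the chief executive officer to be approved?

7

The removal of the chief executive officer requires three-fifths of the directors present (11).
3/5 of 11 = 6.60, rounded up to 7.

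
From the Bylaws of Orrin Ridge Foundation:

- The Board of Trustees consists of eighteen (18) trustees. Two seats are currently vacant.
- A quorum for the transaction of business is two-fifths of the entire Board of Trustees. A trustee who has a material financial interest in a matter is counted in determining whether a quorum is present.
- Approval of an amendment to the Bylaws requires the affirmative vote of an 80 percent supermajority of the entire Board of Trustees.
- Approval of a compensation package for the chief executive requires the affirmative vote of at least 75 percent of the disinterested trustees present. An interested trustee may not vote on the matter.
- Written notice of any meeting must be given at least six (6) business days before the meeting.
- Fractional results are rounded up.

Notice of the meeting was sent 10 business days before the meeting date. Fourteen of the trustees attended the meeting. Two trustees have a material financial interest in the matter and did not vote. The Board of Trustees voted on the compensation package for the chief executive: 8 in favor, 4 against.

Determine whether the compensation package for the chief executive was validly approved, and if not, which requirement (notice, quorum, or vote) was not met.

Notice: 10 business days given; 6 required (10 ≥ 6). Satisfied.
Quorum: 14 present (interested trustees count toward quorum); quorum is 8. Satisfied.
Vote: the compensation package for the chief executive requires three-fourths of the disinterested trustees present (14 − 2 = 12). 3/4 of 12 = 9, so 9 affirmative votes are needed; 8 voted in favor. Not satisfied.

Invalid — vote requirement not satisfied.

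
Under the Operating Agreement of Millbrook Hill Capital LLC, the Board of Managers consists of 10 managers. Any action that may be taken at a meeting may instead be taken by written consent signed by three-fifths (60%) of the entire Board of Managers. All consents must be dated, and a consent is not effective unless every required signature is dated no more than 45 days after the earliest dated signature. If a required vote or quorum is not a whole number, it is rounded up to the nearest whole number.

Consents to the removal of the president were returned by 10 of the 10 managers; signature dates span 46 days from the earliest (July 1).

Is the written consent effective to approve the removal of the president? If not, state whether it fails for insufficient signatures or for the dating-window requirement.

Signatures required: three-fifths (60%) of 10 — 3/5 of 10 = 6, so 6 needed; 10 signed. Sufficient.
Dating window: the latest signature is 46 days after the earliest; the limit is 45 days. Outside the window.

Not effective — dating-window requirement not satisfied.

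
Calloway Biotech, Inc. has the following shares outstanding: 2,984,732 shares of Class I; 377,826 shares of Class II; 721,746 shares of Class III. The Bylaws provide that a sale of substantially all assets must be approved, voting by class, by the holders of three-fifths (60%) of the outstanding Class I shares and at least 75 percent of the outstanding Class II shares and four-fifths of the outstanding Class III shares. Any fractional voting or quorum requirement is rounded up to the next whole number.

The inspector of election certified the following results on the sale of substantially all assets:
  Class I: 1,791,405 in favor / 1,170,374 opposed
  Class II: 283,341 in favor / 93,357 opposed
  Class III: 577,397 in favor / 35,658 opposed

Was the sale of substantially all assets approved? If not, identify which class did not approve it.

Not approved — the Class II shares did not give the required vote.

Class I: 3/5 of 2984732 = 1790839.20, rounded up to 1790840; 1,790,840 required, 1,791,405 in favor — approved.
Class II: 3/4 of 377826 = 283369.50, rounded up to 283370; 283,370 required, 283,341 in favor — not approved.
Class III: 4/5 of 721746 = 577396.80, rounded up to 577397; 577,397 required, 577,397 in favor — approved.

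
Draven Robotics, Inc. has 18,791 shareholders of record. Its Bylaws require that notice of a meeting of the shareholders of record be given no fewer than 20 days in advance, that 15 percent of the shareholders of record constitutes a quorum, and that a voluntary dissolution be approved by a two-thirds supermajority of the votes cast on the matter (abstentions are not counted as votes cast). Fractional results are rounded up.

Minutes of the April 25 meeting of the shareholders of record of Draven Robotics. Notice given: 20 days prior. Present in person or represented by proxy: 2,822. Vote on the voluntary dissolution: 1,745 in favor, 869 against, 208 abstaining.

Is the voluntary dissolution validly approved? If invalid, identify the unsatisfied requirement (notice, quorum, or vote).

Notice: 20 days given; 20 required. Satisfied.
Quorum: 15% of 18,791 = 2,818.65, rounded up to 2,819; 2,822 present. Satisfied.
Vote: requires two-thirds of the votes cast (2,822 − 208 abstaining = 2,614); 2/3 of 2614 = 1742.67, rounded up to 1743, so 1,743 needed; 1,745 in favor. Satisfied.

Valid — all requirements satisfied.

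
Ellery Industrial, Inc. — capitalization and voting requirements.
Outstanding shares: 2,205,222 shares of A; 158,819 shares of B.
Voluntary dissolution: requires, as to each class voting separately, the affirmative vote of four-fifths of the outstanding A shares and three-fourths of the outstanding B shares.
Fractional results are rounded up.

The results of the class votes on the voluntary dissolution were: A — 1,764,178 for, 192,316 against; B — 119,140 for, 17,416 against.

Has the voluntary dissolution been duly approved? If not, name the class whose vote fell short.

Approved — every class gave the required vote.

A: 4/5 of 2205222 = 1764177.60, rounded up to 1764178; 1,764,178 required, 1,764,178 in favor — approved.
B: 3/4 of 158819 = 119114.25, rounded up to 119115; 119,115 required, 119,140 in favor — approved.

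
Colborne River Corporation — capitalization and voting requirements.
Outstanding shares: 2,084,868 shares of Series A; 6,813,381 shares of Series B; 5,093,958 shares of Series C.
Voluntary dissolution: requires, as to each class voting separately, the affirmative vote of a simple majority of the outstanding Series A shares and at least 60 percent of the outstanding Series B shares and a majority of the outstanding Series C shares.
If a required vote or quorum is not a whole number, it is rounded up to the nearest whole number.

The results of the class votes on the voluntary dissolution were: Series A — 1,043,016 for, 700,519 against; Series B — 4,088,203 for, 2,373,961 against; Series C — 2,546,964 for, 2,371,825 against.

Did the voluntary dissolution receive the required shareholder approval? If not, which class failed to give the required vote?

Series A: a majority of 2084868 is 1042435; 1,042,435 required, 1,043,016 in favor — approved.
Series B: 3/5 of 6813381 = 4088028.60, rounded up to 4088029; 4,088,029 required, 4,088,203 in favor — approved.
Series C: a majority of 5093958 is 2546980; 2,546,980 required, 2,546,964 in favor — not approved.

Not approved — the Series C shares did not give the required vote.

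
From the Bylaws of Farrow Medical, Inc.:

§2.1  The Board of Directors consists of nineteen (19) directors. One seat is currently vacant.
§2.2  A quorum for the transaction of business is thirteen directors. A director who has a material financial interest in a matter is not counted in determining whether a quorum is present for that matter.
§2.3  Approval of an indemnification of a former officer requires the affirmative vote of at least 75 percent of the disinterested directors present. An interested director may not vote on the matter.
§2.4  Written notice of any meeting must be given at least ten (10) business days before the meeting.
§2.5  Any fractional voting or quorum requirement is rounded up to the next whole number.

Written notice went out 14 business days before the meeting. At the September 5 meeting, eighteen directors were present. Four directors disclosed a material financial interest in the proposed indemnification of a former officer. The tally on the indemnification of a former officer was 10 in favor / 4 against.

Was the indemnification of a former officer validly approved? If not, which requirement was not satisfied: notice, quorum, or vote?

Invalid — vote requirement not satisfied.

Notice: 14 business days given; 10 required (14 ≥ 10). Satisfied.
Quorum: 18 present, but the 4 interested directors do not count, leaving 14. Quorum is 13. Satisfied.
Vote: the indemnification of a former officer requires three-fourths of the disinterested directors present (18 − 4 = 14). 3/4 of 14 = 10.50, rounded up to 11, so 11 affirmative votes are needed; 10 voted in favor. Not satisfied.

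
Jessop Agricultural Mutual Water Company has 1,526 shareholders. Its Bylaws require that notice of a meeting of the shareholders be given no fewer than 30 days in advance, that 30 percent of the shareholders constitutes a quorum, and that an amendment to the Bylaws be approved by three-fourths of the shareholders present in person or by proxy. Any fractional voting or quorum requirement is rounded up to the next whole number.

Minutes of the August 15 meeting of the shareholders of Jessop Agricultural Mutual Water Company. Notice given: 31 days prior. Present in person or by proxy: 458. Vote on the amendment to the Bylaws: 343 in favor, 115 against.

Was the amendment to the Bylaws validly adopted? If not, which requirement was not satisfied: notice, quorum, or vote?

Invalid — vote requirement not satisfied.

Notice: 31 days given; 30 required. Satisfied.
Quorum: 30% of 1,526 = 457.80, rounded up to 458; 458 present. Satisfied.
Vote: requires three-fourths of those present (458); 3/4 of 458 = 343.50, rounded up to 344, so 344 needed; 343 in favor. Not satisfied.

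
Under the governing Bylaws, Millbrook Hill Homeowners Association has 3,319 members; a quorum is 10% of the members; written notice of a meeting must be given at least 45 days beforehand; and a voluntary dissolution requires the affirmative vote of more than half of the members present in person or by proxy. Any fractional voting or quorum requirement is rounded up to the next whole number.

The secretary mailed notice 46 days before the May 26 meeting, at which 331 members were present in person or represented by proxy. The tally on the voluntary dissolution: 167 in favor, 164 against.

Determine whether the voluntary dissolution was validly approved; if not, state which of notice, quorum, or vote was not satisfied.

Invalid — quorum requirement not satisfied.

Notice: 46 days given; 45 required. Satisfied.
Quorum: 10% of 3,319 = 331.90, rounded up to 332; 331 present. Not satisfied.
Vote: requires a majority of those present (331); a majority of 331 is 166, so 166 needed; 167 in favor. Satisfied.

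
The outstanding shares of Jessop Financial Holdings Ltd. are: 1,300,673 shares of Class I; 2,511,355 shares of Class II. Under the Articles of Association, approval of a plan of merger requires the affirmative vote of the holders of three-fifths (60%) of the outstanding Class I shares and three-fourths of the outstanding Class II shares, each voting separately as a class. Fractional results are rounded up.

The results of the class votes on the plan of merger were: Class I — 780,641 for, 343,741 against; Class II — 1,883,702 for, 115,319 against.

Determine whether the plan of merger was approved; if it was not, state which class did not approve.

Class I: 3/5 of 1300673 = 780403.80, rounded up to 780404; 780,404 required, 780,641 in favor — approved.
Class II: 3/4 of 2511355 = 1883516.25, rounded up to 1883517; 1,883,517 required, 1,883,702 in favor — approved.

Approved — every class gave the required vote.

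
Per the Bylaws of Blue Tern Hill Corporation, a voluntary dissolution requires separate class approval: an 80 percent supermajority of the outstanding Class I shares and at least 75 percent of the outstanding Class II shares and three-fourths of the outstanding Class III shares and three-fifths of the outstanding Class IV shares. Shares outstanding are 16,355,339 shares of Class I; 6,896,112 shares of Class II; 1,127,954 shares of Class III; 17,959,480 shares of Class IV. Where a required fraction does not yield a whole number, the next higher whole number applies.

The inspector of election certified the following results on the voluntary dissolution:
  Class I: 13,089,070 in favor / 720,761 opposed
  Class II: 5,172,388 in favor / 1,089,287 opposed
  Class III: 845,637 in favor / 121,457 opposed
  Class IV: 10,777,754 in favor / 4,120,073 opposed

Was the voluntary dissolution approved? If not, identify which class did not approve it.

Class I: 4/5 of 16355339 = 13084271.20, rounded up to 13084272; 13,084,272 required, 13,089,070 in favor — approved.
Class II: 3/4 of 6896112 = 5172084; 5,172,084 required, 5,172,388 in favor — approved.
Class III: 3/4 of 1127954 = 845965.50, rounded up to 845966; 845,966 required, 845,637 in favor — not approved.
Class IV: 3/5 of 17959480 = 10775688; 10,775,688 required, 10,777,754 in favor — approved.

Not approved — the Class III shares did not give the required vote.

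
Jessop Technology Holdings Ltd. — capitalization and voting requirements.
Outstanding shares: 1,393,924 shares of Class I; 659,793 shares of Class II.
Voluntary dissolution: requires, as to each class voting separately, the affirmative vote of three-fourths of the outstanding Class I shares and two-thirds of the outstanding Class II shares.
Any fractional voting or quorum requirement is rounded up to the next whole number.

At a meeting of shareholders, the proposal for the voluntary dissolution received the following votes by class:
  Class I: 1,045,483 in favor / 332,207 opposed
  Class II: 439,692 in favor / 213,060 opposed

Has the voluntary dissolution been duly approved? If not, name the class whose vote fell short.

Class I: 3/4 of 1393924 = 1045443; 1,045,443 required, 1,045,483 in favor — approved.
Class II: 2/3 of 659793 = 439862; 439,862 required, 439,692 in favor — not approved.

Not approved — the Class II shares did not give the required vote.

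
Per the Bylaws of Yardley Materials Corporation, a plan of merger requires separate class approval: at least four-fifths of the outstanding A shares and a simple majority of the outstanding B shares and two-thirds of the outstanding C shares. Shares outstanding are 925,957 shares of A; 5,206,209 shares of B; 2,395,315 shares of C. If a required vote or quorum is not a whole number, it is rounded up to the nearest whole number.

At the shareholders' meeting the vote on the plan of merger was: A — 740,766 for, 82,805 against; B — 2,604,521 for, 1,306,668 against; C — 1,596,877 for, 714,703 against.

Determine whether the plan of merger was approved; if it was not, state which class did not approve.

A: 4/5 of 925957 = 740765.60, rounded up to 740766; 740,766 required, 740,766 in favor — approved.
B: a majority of 5206209 is 2603105; 2,603,105 required, 2,604,521 in favor — approved.
C: 2/3 of 2395315 = 1596876.67, rounded up to 1596877; 1,596,877 required, 1,596,877 in favor — approved.

Approved — every class gave the required vote.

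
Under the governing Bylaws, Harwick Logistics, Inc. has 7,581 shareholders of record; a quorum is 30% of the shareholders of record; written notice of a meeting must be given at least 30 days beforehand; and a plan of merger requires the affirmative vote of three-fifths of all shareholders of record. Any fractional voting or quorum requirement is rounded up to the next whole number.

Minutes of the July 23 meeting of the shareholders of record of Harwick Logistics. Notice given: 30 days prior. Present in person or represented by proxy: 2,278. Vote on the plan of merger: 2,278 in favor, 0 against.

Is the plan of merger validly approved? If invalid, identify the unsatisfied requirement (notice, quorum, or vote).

Notice: 30 days given; 30 required. Satisfied.
Quorum: 30% of 7,581 = 2,274.30, rounded up to 2,275; 2,278 present. Satisfied.
Vote: requires three-fifths of all shareholders of record (7,581); 3/5 of 7581 = 4548.60, rounded up to 4549, so 4,549 needed; 2,278 in favor. Not satisfied.

Invalid — vote requirement not satisfied.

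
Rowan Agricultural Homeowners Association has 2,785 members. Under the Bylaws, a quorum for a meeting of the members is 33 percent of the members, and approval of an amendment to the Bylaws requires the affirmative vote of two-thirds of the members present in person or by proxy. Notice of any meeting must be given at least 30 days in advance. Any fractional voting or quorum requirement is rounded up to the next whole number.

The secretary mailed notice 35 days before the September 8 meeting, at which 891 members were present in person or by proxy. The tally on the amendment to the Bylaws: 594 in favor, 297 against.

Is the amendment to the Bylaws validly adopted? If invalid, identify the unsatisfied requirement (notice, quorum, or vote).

Notice: 35 days given; 30 required. Satisfied.
Quorum: 33% of 2,785 = 919.05, rounded up to 920; 891 present. Not satisfied.
Vote: requires two-thirds of those present (891); 2/3 of 891 = 594, so 594 needed; 594 in favor. Satisfied.

Invalid — quorum requirement not satisfied.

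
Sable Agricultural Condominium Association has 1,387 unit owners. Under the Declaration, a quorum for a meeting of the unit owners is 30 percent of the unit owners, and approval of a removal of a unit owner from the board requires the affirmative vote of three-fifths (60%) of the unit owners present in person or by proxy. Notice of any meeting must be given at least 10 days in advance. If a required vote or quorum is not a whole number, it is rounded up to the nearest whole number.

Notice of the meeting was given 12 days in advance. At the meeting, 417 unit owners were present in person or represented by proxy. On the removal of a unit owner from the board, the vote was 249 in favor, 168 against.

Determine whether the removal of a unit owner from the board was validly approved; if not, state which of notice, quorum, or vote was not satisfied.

Invalid — vote requirement not satisfied.

Notice: 12 days given; 10 required. Satisfied.
Quorum: 30% of 1,387 = 416.10, rounded up to 417; 417 present. Satisfied.
Vote: requires three-fifths of those present (417); 3/5 of 417 = 250.20, rounded up to 251, so 251 needed; 249 in favor. Not satisfied.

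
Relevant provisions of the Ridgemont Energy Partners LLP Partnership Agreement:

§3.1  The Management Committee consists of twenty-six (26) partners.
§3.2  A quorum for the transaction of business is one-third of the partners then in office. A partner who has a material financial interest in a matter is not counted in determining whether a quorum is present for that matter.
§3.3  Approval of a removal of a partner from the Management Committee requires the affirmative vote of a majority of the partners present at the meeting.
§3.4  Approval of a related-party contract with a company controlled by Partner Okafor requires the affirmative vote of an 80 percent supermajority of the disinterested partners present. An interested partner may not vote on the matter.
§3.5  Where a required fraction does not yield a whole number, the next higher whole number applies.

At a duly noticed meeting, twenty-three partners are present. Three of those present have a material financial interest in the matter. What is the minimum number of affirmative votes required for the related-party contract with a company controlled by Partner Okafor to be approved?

16

The related-party contract with a company controlled by Partner Okafor requires four-fifths of the disinterested partners present (23 − 3 = 20).
4/5 of 20 = 16.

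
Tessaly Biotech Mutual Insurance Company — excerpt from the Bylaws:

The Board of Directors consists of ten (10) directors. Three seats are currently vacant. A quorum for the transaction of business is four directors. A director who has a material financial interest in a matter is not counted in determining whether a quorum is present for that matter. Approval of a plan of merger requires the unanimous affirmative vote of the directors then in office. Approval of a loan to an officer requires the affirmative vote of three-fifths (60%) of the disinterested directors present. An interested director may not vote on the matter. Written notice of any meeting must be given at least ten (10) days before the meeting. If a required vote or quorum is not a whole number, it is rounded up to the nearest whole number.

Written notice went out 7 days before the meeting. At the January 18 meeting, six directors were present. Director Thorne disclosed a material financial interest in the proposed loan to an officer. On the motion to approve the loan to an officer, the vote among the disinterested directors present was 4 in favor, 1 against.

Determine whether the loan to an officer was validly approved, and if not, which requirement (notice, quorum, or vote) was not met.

Notice: 7 days given; 10 required (7 < 10). Not satisfied.
Quorum: 6 present, but the 1 interested director does not count, leaving 5. Quorum is 4. Satisfied.
Vote: the loan to an officer requires three-fifths of the disinterested directors present (6 − 1 = 5). 3/5 of 5 = 3, so 3 affirmative votes are needed; 4 voted in favor. Satisfied.

Invalid — notice requirement not satisfied.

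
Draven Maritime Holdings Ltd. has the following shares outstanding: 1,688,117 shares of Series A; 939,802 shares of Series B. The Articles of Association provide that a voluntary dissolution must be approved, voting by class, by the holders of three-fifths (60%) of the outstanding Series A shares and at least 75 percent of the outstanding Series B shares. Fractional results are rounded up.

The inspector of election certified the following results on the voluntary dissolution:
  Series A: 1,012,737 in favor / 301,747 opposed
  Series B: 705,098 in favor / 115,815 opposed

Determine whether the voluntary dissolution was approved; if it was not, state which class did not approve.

Not approved — the Series A shares did not give the required vote.

Series A: 3/5 of 1688117 = 1012870.20, rounded up to 1012871; 1,012,871 required, 1,012,737 in favor — not approved.
Series B: 3/4 of 939802 = 704851.50, rounded up to 704852; 704,852 required, 705,098 in favor — approved.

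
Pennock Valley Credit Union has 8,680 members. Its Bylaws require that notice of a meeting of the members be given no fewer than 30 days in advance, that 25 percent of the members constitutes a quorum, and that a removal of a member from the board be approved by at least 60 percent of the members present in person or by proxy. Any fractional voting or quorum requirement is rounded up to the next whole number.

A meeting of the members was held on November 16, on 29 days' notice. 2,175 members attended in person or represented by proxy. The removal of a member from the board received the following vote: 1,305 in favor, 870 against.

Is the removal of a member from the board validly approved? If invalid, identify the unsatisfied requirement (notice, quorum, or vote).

Notice: 29 days given; 30 required. Not satisfied.
Quorum: 25% of 8,680 = 2,170; 2,175 present. Satisfied.
Vote: requires three-fifths of those present (2,175); 3/5 of 2175 = 1305, so 1,305 needed; 1,305 in favor. Satisfied.

Invalid — notice requirement not satisfied.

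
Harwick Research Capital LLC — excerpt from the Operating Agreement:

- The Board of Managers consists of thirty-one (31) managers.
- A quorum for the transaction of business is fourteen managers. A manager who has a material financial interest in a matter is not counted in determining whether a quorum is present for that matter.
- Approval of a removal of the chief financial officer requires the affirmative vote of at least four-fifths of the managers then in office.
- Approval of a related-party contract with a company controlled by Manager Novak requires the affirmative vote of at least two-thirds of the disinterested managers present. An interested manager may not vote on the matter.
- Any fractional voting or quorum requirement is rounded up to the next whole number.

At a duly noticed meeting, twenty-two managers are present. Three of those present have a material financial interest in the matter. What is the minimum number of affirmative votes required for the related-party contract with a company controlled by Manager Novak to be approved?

13

The related-party contract with a company controlled by Manager Novak requires two-thirds of the disinterested managers present (22 − 3 = 19).
2/3 of 19 = 12.67, rounded up to 13.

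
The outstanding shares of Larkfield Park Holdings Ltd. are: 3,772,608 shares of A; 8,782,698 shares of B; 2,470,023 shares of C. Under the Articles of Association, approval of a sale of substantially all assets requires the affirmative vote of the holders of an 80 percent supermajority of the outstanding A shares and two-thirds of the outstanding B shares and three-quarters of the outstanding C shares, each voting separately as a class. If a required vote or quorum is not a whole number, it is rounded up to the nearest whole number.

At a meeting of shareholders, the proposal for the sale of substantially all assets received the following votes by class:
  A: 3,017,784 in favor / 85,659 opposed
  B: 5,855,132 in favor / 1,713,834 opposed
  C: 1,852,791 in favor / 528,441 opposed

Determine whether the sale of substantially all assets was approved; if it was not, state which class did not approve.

Not approved — the A shares did not give the required vote.

A: 4/5 of 3772608 = 3018086.40, rounded up to 3018087; 3,018,087 required, 3,017,784 in favor — not approved.
B: 2/3 of 8782698 = 5855132; 5,855,132 required, 5,855,132 in favor — approved.
C: 3/4 of 2470023 = 1852517.25, rounded up to 1852518; 1,852,518 required, 1,852,791 in favor — approved.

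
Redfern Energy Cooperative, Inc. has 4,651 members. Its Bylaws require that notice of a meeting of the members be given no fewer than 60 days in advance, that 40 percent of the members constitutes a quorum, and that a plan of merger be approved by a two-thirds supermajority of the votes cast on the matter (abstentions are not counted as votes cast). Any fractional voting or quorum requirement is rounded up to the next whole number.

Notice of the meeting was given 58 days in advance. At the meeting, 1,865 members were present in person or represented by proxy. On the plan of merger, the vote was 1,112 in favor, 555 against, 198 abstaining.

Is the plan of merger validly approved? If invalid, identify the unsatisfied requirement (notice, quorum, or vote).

Notice: 58 days given; 60 required. Not satisfied.
Quorum: 40% of 4,651 = 1,860.40, rounded up to 1,861; 1,865 present. Satisfied.
Vote: requires two-thirds of the votes cast (1,865 − 198 abstaining = 1,667); 2/3 of 1667 = 1111.33, rounded up to 1112, so 1,112 needed; 1,112 in favor. Satisfied.

Invalid — notice requirement not satisfied.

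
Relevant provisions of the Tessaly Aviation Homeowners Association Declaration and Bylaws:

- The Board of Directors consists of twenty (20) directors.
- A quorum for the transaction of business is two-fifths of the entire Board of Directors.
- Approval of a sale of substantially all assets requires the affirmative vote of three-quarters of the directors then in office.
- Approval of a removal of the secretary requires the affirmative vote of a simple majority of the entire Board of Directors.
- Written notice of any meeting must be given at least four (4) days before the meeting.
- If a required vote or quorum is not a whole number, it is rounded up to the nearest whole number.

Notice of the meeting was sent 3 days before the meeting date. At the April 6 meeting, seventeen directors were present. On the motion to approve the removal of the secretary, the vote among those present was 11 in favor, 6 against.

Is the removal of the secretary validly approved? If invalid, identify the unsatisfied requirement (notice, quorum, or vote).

Notice: 3 days given; 4 required (3 < 4). Not satisfied.
Quorum: 17 present; quorum is 8. Satisfied.
Vote: the removal of the secretary requires a majority of the entire Board of Directors (20). A majority of 20 is 11, so 11 affirmative votes are needed; 11 voted in favor. Satisfied.

Invalid — notice requirement not satisfied.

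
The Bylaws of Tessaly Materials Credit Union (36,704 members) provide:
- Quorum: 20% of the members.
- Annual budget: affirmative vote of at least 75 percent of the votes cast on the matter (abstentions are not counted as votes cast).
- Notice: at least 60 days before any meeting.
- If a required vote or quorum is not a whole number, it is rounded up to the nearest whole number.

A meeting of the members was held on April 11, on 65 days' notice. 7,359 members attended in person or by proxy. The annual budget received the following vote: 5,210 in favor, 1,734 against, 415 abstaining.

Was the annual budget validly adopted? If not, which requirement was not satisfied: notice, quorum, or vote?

Valid — all requirements satisfied.

Notice: 65 days given; 60 required. Satisfied.
Quorum: 20% of 36,704 = 7,340.80, rounded up to 7,341; 7,359 present. Satisfied.
Vote: requires three-fourths of the votes cast (7,359 − 415 abstaining = 6,944); 3/4 of 6944 = 5208, so 5,208 needed; 5,210 in favor. Satisfied.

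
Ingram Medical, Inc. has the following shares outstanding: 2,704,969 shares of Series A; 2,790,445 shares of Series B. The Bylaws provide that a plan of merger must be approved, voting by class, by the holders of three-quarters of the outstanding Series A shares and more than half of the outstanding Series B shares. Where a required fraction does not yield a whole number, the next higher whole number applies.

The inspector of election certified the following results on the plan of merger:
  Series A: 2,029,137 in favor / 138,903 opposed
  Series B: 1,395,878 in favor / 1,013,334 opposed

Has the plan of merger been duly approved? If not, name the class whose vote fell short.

Series A: 3/4 of 2704969 = 2028726.75, rounded up to 2028727; 2,028,727 required, 2,029,137 in favor — approved.
Series B: a majority of 2790445 is 1395223; 1,395,223 required, 1,395,878 in favor — approved.

Approved — every class gave the required vote.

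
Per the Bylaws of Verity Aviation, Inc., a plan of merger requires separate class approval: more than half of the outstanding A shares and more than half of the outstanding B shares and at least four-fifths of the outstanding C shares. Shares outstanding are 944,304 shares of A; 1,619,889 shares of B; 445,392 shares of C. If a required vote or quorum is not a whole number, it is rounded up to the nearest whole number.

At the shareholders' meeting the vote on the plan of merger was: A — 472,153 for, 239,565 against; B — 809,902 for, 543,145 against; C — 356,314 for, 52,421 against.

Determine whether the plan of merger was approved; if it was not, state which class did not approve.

Not approved — the B shares did not give the required vote.

A: a majority of 944304 is 472153; 472,153 required, 472,153 in favor — approved.
B: a majority of 1619889 is 809945; 809,945 required, 809,902 in favor — not approved.
C: 4/5 of 445392 = 356313.60, rounded up to 356314; 356,314 required, 356,314 in favor — approved.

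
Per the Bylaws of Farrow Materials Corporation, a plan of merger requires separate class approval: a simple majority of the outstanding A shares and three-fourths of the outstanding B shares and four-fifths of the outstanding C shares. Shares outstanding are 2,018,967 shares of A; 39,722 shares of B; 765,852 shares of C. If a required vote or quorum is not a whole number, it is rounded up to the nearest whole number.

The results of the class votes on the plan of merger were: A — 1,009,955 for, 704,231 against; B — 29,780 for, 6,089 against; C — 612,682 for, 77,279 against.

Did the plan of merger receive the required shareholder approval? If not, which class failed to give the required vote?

Not approved — the B shares did not give the required vote.

A: a majority of 2018967 is 1009484; 1,009,484 required, 1,009,955 in favor — approved.
B: 3/4 of 39722 = 29791.50, rounded up to 29792; 29,792 required, 29,780 in favor — not approved.
C: 4/5 of 765852 = 612681.60, rounded up to 612682; 612,682 required, 612,682 in favor — approved.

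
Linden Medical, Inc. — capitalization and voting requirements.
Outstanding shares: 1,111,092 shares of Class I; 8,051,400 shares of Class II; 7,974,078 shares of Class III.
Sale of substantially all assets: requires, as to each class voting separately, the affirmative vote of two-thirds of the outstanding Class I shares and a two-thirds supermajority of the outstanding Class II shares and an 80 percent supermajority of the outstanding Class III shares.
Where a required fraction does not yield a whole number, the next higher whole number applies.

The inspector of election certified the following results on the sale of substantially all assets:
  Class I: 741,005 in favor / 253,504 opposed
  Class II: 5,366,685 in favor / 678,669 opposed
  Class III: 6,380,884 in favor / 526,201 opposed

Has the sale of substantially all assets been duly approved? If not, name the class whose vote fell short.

Not approved — the Class II shares did not give the required vote.

Class I: 2/3 of 1111092 = 740728; 740,728 required, 741,005 in favor — approved.
Class II: 2/3 of 8051400 = 5367600; 5,367,600 required, 5,366,685 in favor — not approved.
Class III: 4/5 of 7974078 = 6379262.40, rounded up to 6379263; 6,379,263 required, 6,380,884 in favor — approved.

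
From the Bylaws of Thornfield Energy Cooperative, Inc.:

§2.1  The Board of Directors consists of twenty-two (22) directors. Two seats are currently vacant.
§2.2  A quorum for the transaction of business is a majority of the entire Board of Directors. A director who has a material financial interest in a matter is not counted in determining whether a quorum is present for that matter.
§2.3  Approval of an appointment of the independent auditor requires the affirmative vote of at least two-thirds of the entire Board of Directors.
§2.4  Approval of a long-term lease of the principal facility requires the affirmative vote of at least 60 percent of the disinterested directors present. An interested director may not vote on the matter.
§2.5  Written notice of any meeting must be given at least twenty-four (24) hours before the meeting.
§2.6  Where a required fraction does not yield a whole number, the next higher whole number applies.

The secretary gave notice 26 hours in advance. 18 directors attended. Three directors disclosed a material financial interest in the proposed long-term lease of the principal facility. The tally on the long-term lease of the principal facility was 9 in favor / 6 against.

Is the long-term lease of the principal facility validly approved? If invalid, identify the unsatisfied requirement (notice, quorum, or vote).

Notice: 26 hours given; 24 required (26 ≥ 24). Satisfied.
Quorum: 18 present, but the 3 interested directors do not count, leaving 15. Quorum is 12. Satisfied.
Vote: the long-term lease of the principal facility requires three-fifths of the disinterested directors present (18 − 3 = 15). 3/5 of 15 = 9, so 9 affirmative votes are needed; 9 voted in favor. Satisfied.

Valid — all requirements satisfied.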